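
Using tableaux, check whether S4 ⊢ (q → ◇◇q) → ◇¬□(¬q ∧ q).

Tableau for the negation ¬((q → ◇◇q) → ◇¬□(¬q ∧ q)):
1. ¬((q → ◇◇q) → ◇¬□(¬q ∧ q)), w0
2. q → ◇◇q, w0
3. ¬◇¬□(¬q ∧ q), w0
4. □(¬q ∧ q), w0
5. ¬q ∧ q, w0
6. ¬q, w0
7. q, w0
Accessibility: w0Rw0
Branch closes: q and ¬q both at w0.
All branches of the negation close; one closing branch shown above.

Yes, valid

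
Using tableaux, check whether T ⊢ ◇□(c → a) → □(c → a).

Tableau for the negation ¬(◇□(c → a) → □(c → a)):
1. ¬(◇□(c → a) → □(c → a)), u
2. ◇□(c → a), u
3. ¬□(c → a), u
4. □(c → a), v
5. c → a, v
6. a, v
7. ¬(c → a), w
8. c, w
9. ¬a, w
Accessibility: uRu, uRv, uRw, vRv, wRw
The negation has an open branch (countermodel exists).

Not valid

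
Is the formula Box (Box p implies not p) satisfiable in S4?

Satisfiable

1. Box (Box p implies not p), u
2. Box p implies not p, u
3. not p, u
Accessibility: uRu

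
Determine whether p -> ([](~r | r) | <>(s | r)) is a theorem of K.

Valid

Tableau for the negation ~(p -> ([](~r | r) | <>(s | r))):
1. ~(p -> ([](~r | r) | <>(s | r))), 0
2. p, 0
3. ~([](~r | r) | <>(s | r)), 0
4. ~[](~r | r), 0
5. ~<>(s | r), 0
6. ~(~r | r), 1
7. r, 1
8. ~r, 1
Accessibility: 0R1
Branch closes: r and ~r both at 1.
Every branch of the negation's tableau closes; the branch above is one of them.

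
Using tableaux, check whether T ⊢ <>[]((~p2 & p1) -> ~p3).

Tableau for the negation ~<>[]((~p2 & p1) -> ~p3):
1. ~<>[]((~p2 & p1) -> ~p3), w0
2. ~[]((~p2 & p1) -> ~p3), w0
3. ~((~p2 & p1) -> ~p3), w1
4. ~p2 & p1, w1
5. p3, w1
6. ~p2, w1
7. p1, w1
8. ~[]((~p2 & p1) -> ~p3), w1
9. ~((~p2 & p1) -> ~p3), w2
10. ~p2 & p1, w2
11. p3, w2
12. ~p2, w2
13. p1, w2
Accessibility: w0Rw0, w0Rw1, w1Rw1, w1Rw2, w2Rw2
The negation has an open branch (countermodel exists).

No, not valid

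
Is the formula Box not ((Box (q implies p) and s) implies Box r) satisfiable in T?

1. Box not ((Box (q implies p) and s) implies Box r), 0
2. not ((Box (q implies p) and s) implies Box r), 0
3. Box (q implies p) and s, 0
4. not Box r, 0
5. Box (q implies p), 0
6. s, 0
7. q implies p, 0
8. p, 0
9. not r, 1
10. not ((Box (q implies p) and s) implies Box r), 1
11. Box (q implies p) and s, 1
12. not Box r, 1
13. Box (q implies p), 1
14. s, 1
15. q implies p, 1
16. p, 1
17. not r, 2
18. q implies p, 2
19. p, 2
Accessibility: 0R0, 0R1, 1R1, 1R2, 2R2

Satisfiable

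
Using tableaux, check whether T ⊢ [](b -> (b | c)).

Yes, valid

Tableau for the negation ~[](b -> (b | c)):
1. ~[](b -> (b | c)), w0
2. ~(b -> (b | c)), w1
3. b, w1
4. ~(b | c), w1
5. ~b, w1
6. ~c, w1
Accessibility: w0Rw0, w0Rw1, w1Rw1
Branch closes: b and ~b both at w1.
All branches of the negation close; one closing branch shown above.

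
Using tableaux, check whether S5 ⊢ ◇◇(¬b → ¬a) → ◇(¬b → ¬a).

Tableau for the negation ¬(◇◇(¬b → ¬a) → ◇(¬b → ¬a)):
1. ¬(◇◇(¬b → ¬a) → ◇(¬b → ¬a)), u
2. ◇◇(¬b → ¬a), u   [¬→-rule on 1]
3. ¬◇(¬b → ¬a), u   [¬→-rule on 1]
4. ¬(¬b → ¬a), u   [¬◇-rule on 3 via uRu]
5. ¬b, u   [¬→-rule on 4]
6. a, u   [¬→-rule on 4]
7. ◇(¬b → ¬a), v   [◇-rule on 2: fresh world v, uRv]
8. ¬(¬b → ¬a), v   [¬◇-rule on 3 via uRv]
9. ¬b, v   [¬→-rule on 8]
10. a, v   [¬→-rule on 8]
11. ¬b → ¬a, w   [◇-rule on 7: fresh world w, vRw]
12. ¬(¬b → ¬a), w   [¬◇-rule on 3 via uRw]
13. ¬b, w   [¬→-rule on 12]
14. a, w   [¬→-rule on 12]
15. ¬a, w   [→-rule on 11 (branches; this branch)]
Accessibility: uRu, uRv, uRw, vRu, vRv, vRw, wRu, wRv, wRw
Branch closes: a and ¬a both at w.
All branches of the negation close; one closing branch shown above.

Valid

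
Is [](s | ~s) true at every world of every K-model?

Yes, valid

Tableau for the negation ~[](s | ~s):
1. ~[](s | ~s), u
2. ~(s | ~s), v
3. ~s, v
4. s, v
Accessibility: uRv
Branch closes: s and ~s both at v.
Every branch of the negation's tableau closes; the branch above is one of them.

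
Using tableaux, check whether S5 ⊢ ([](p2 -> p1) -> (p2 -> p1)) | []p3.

Valid in S5

Tableau for the negation ~(([](p2 -> p1) -> (p2 -> p1)) | []p3):
1. ~(([](p2 -> p1) -> (p2 -> p1)) | []p3), 0
2. ~([](p2 -> p1) -> (p2 -> p1)), 0
3. ~[]p3, 0
4. [](p2 -> p1), 0
5. ~(p2 -> p1), 0
6. p2, 0
7. ~p1, 0
8. p2 -> p1, 0
9. p1, 0
Accessibility: 0R0
Branch closes: p1 and ~p1 both at 0.
All branches of the negation close; one closing branch shown above.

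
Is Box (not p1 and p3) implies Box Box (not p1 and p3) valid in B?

Tableau for the negation not (Box (not p1 and p3) implies Box Box (not p1 and p3)):
1. not (Box (not p1 and p3) implies Box Box (not p1 and p3)), 0
2. Box (not p1 and p3), 0
3. not Box Box (not p1 and p3), 0
4. not p1 and p3, 0
5. not p1, 0
6. p3, 0
7. not Box (not p1 and p3), 1
8. not p1 and p3, 1
9. not p1, 1
10. p3, 1
11. not (not p1 and p3), 2
12. not p3, 2
Accessibility: 0R0, 0R1, 1R0, 1R1, 1R2, 2R1, 2R2
The negation has an open branch (countermodel exists).

No, not valid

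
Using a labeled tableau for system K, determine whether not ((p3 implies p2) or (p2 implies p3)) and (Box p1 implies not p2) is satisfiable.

No, unsatisfiable

1. not ((p3 implies p2) or (p2 implies p3)) and (Box p1 implies not p2), w0
2. not ((p3 implies p2) or (p2 implies p3)), w0
3. Box p1 implies not p2, w0
4. not (p3 implies p2), w0
5. not (p2 implies p3), w0
6. p3, w0
7. not p2, w0
8. p2, w0
9. not p3, w0
Branch closes: p2 and not p2 both at w0.
All branches of the tableau close; one closing branch shown above.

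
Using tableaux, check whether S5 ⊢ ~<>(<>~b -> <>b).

Not valid

Tableau for the negation <>(<>~b -> <>b):
1. <>(<>~b -> <>b), w0
2. <>~b -> <>b, w1   [<>-rule on 1: fresh world w1, w0Rw1]
3. <>b, w1   [->-rule on 2 (branches; this branch)]
4. b, w2   [<>-rule on 3: fresh world w2, w1Rw2]
Accessibility: w0Rw0, w0Rw1, w0Rw2, w1Rw0, w1Rw1, w1Rw2, w2Rw0, w2Rw1, w2Rw2
The negation has an open branch (countermodel exists).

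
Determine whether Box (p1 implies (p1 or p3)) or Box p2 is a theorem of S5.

Tableau for the negation not (Box (p1 implies (p1 or p3)) or Box p2):
1. not (Box (p1 implies (p1 or p3)) or Box p2), 0
2. not Box (p1 implies (p1 or p3)), 0
3. not Box p2, 0
4. not (p1 implies (p1 or p3)), 1
5. p1, 1
6. not (p1 or p3), 1
7. not p1, 1
8. not p3, 1
Accessibility: 0R0, 0R1, 1R0, 1R1
Branch closes: p1 and not p1 both at 1.
Every branch of the negation's tableau closes; the branch above is one of them.

Valid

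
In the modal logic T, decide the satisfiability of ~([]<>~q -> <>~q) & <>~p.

Unsatisfiable (every branch closes)

1. ~([]<>~q -> <>~q) & <>~p, u
2. ~([]<>~q -> <>~q), u
3. <>~p, u
4. []<>~q, u
5. ~<>~q, u
6. <>~q, u
7. q, u
8. ~p, v
9. <>~q, v
10. q, v
11. ~q, w
12. <>~q, w
13. q, w
Accessibility: uRu, uRv, uRw, vRv, wRw
Branch closes: q and ~q both at w.
(One branch shown.) All branches close.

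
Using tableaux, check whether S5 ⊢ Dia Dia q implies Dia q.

Valid in S5

Tableau for the negation not (Dia Dia q implies Dia q):
1. not (Dia Dia q implies Dia q), u
2. Dia Dia q, u
3. not Dia q, u
4. not q, u
5. Dia q, v
6. not q, v
7. q, w
8. not q, w
Accessibility: uRu, uRv, uRw, vRu, vRv, vRw, wRu, wRv, wRw
Branch closes: q and not q both at w.
Every branch of the negation's tableau closes; the branch above is one of them.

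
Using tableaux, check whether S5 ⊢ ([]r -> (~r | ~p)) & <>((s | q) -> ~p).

Invalid (countermodel exists)

Tableau for the negation ~(([]r -> (~r | ~p)) & <>((s | q) -> ~p)):
1. ~(([]r -> (~r | ~p)) & <>((s | q) -> ~p)), 0
2. ~<>((s | q) -> ~p), 0   [~&-rule on 1 (branches; this branch)]
3. ~((s | q) -> ~p), 0   [~<>-rule on 2 via 0R0]
4. s | q, 0   [~->-rule on 3]
5. p, 0   [~->-rule on 3]
6. q, 0   [|-rule on 4 (branches; this branch)]
Accessibility: 0R0
The negation has an open branch (countermodel exists).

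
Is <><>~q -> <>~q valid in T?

Tableau for the negation ~(<><>~q -> <>~q):
1. ~(<><>~q -> <>~q), 0
2. <><>~q, 0
3. ~<>~q, 0
4. q, 0
5. <>~q, 1
6. q, 1
7. ~q, 2
Accessibility: 0R0, 0R1, 1R1, 1R2, 2R2
The negation has an open branch (countermodel exists).

No, not valid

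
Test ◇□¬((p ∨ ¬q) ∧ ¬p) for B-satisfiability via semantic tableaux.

Satisfiable

1. ◇□¬((p ∨ ¬q) ∧ ¬p), 0
2. □¬((p ∨ ¬q) ∧ ¬p), 1   [◇-rule on 1: fresh world 1, 0R1]
3. ¬((p ∨ ¬q) ∧ ¬p), 0   [□-rule on 2 via 1R0]
4. ¬((p ∨ ¬q) ∧ ¬p), 1   [□-rule on 2 via 1R1]
5. p, 0   [¬∧-rule on 3 (branches; this branch)]
6. p, 1   [¬∧-rule on 4 (branches; this branch)]
Accessibility: 0R0, 0R1, 1R0, 1R1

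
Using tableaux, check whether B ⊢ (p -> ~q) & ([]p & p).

Invalid (countermodel exists)

Tableau for the negation ~((p -> ~q) & ([]p & p)):
1. ~((p -> ~q) & ([]p & p)), w0
2. ~([]p & p), w0
3. ~p, w0
Accessibility: w0Rw0
The negation has an open branch (countermodel exists).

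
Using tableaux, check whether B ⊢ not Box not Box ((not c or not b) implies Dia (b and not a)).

No, not valid

Tableau for the negation Box not Box ((not c or not b) implies Dia (b and not a)):
1. Box not Box ((not c or not b) implies Dia (b and not a)), 0
2. not Box ((not c or not b) implies Dia (b and not a)), 0
3. not ((not c or not b) implies Dia (b and not a)), 1
4. not c or not b, 1
5. not Dia (b and not a), 1
6. not Box ((not c or not b) implies Dia (b and not a)), 1
7. not (b and not a), 0
8. not (b and not a), 1
9. not b, 1
10. a, 0
11. a, 1
12. not ((not c or not b) implies Dia (b and not a)), 2
13. not c or not b, 2
14. not Dia (b and not a), 2
15. not (b and not a), 2
16. not b, 2
17. a, 2
Accessibility: 0R0, 0R1, 1R0, 1R1, 1R2, 2R1, 2R2
The negation has an open branch (countermodel exists).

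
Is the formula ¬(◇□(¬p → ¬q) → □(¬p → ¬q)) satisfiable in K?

Yes, satisfiable

1. ¬(◇□(¬p → ¬q) → □(¬p → ¬q)), 0
2. ◇□(¬p → ¬q), 0
3. ¬□(¬p → ¬q), 0
4. □(¬p → ¬q), 1
5. ¬(¬p → ¬q), 2
6. ¬p, 2
7. q, 2
Accessibility: 0R1, 0R2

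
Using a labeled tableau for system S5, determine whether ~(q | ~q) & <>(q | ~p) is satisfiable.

1. ~(q | ~q) & <>(q | ~p), w0
2. ~(q | ~q), w0   [&-rule on 1]
3. <>(q | ~p), w0   [&-rule on 1]
4. ~q, w0   [~|-rule on 2]
5. q, w0   [~|-rule on 2]
Accessibility: w0Rw0
Branch closes: q and ~q both at w0.
All branches of the tableau close; one closing branch shown above.

Unsatisfiable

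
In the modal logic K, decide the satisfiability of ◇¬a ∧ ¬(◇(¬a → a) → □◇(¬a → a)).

Satisfiable

1. ◇¬a ∧ ¬(◇(¬a → a) → □◇(¬a → a)), u
2. ◇¬a, u
3. ¬(◇(¬a → a) → □◇(¬a → a)), u
4. ◇(¬a → a), u
5. ¬□◇(¬a → a), u
6. ¬a, v
7. ¬a → a, w
8. a, w
9. ¬◇(¬a → a), x
Accessibility: uRv, uRw, uRx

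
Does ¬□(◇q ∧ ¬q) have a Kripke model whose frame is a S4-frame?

1. ¬□(◇q ∧ ¬q), 0
2. ¬(◇q ∧ ¬q), 1   [¬□-rule on 1: fresh world 1, 0R1]
3. q, 1   [¬∧-rule on 2 (branches; this branch)]
Accessibility: 0R0, 0R1, 1R1

Satisfiable (open branch found)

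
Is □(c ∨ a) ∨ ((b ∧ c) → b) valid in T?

Tableau for the negation ¬(□(c ∨ a) ∨ ((b ∧ c) → b)):
1. ¬(□(c ∨ a) ∨ ((b ∧ c) → b)), u
2. ¬□(c ∨ a), u
3. ¬((b ∧ c) → b), u
4. b ∧ c, u
5. ¬b, u
6. b, u
7. c, u
Accessibility: uRu
Branch closes: b and ¬b both at u.
Every branch of the negation's tableau closes; the branch above is one of them.

Valid in T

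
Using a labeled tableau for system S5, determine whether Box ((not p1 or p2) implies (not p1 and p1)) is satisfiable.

Satisfiable (open branch found)

1. Box ((not p1 or p2) implies (not p1 and p1)), 0
2. (not p1 or p2) implies (not p1 and p1), 0   [Box-rule on 1 via 0R0]
3. not (not p1 or p2), 0   [implies-rule on 2 (branches; this branch)]
4. p1, 0   [neg-or-rule on 3]
5. not p2, 0   [neg-or-rule on 3]
Accessibility: 0R0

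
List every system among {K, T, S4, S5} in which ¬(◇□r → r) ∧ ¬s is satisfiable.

S5-tableau for the formula:
1. ¬(◇□r → r) ∧ ¬s, u
2. ¬(◇□r → r), u
3. ¬s, u
4. ◇□r, u
5. ¬r, u
6. □r, v
7. r, u
Accessibility: uRu, uRv, vRu, vRv
Branch closes: r and ¬r both at u.
Every branch closes (one shown): unsatisfiable in S5.
S4-tableau for the formula:
1. ¬(◇□r → r) ∧ ¬s, u
2. ¬(◇□r → r), u
3. ¬s, u
4. ◇□r, u
5. ¬r, u
6. □r, v
7. r, v
Accessibility: uRu, uRv, vRv
Complete open branch: satisfiable in S4, hence also in K, T (this S4-model is also a K-model and a T-model).

K, T, S4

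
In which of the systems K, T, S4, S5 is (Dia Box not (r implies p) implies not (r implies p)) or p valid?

S5

S4-tableau for the negation not ((Dia Box not (r implies p) implies not (r implies p)) or p):
1. not ((Dia Box not (r implies p) implies not (r implies p)) or p), u
2. not (Dia Box not (r implies p) implies not (r implies p)), u
3. not p, u
4. Dia Box not (r implies p), u
5. r implies p, u
6. not r, u
7. Box not (r implies p), v
8. not (r implies p), v
9. r, v
10. not p, v
Accessibility: uRu, uRv, vRv
Complete open branch: countermodel on an S4-frame, so not valid in S4, nor in K, T (the same frame is also a K-frame and a T-frame).
S5-tableau for the negation not ((Dia Box not (r implies p) implies not (r implies p)) or p):
1. not ((Dia Box not (r implies p) implies not (r implies p)) or p), u
2. not (Dia Box not (r implies p) implies not (r implies p)), u
3. not p, u
4. Dia Box not (r implies p), u
5. r implies p, u
6. not r, u
7. Box not (r implies p), v
8. not (r implies p), u
9. r, u
Accessibility: uRu, uRv, vRu, vRv
Branch closes: r and not r both at u.
Every branch closes (one shown): valid in S5.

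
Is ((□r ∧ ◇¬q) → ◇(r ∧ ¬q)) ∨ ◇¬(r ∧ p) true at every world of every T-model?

Tableau for the negation ¬(((□r ∧ ◇¬q) → ◇(r ∧ ¬q)) ∨ ◇¬(r ∧ p)):
1. ¬(((□r ∧ ◇¬q) → ◇(r ∧ ¬q)) ∨ ◇¬(r ∧ p)), u
2. ¬((□r ∧ ◇¬q) → ◇(r ∧ ¬q)), u
3. ¬◇¬(r ∧ p), u
4. □r ∧ ◇¬q, u
5. ¬◇(r ∧ ¬q), u
6. □r, u
7. ◇¬q, u
8. r ∧ p, u
9. r, u
10. p, u
11. ¬(r ∧ ¬q), u
12. q, u
13. ¬q, v
14. r ∧ p, v
15. r, v
16. p, v
17. ¬(r ∧ ¬q), v
18. q, v
Accessibility: uRu, uRv, vRv
Branch closes: q and ¬q both at v.
Every branch of the negation's tableau closes; the branch above is one of them.

Valid in T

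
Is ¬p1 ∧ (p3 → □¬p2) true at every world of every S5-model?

Tableau for the negation ¬(¬p1 ∧ (p3 → □¬p2)):
1. ¬(¬p1 ∧ (p3 → □¬p2)), u
2. ¬(p3 → □¬p2), u
3. p3, u
4. ¬□¬p2, u
5. p2, v
Accessibility: uRu, uRv, vRu, vRv
The negation has an open branch (countermodel exists).

Not valid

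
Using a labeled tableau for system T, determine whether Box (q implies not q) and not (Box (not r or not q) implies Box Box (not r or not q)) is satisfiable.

Yes, satisfiable

1. Box (q implies not q) and not (Box (not r or not q) implies Box Box (not r or not q)), w0
2. Box (q implies not q), w0
3. not (Box (not r or not q) implies Box Box (not r or not q)), w0
4. Box (not r or not q), w0
5. not Box Box (not r or not q), w0
6. q implies not q, w0
7. not r or not q, w0
8. not q, w0
9. not Box (not r or not q), w1
10. q implies not q, w1
11. not r or not q, w1
12. not q, w1
13. not (not r or not q), w2
14. r, w2
15. q, w2
Accessibility: w0Rw0, w0Rw1, w1Rw1, w1Rw2, w2Rw2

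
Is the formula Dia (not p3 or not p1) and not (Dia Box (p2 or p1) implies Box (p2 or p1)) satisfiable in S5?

No, unsatisfiable

1. Dia (not p3 or not p1) and not (Dia Box (p2 or p1) implies Box (p2 or p1)), u
2. Dia (not p3 or not p1), u
3. not (Dia Box (p2 or p1) implies Box (p2 or p1)), u
4. Dia Box (p2 or p1), u
5. not Box (p2 or p1), u
6. not p3 or not p1, v
7. not p1, v
8. Box (p2 or p1), w
9. p2 or p1, u
10. p2 or p1, v
11. p2 or p1, w
12. p1, u
13. p2, v
14. p1, w
15. not (p2 or p1), x
16. not p2, x
17. not p1, x
18. p2 or p1, x
19. p1, x
Accessibility: uRu, uRv, uRw, uRx, vRu, vRv, vRw, vRx, wRu, wRv, wRw, wRx, xRu, xRv, xRw, xRx
Branch closes: p1 and not p1 both at x.
Every branch closes; the branch above is one of them.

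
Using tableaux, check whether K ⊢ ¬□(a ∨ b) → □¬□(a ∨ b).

Tableau for the negation ¬(¬□(a ∨ b) → □¬□(a ∨ b)):
1. ¬(¬□(a ∨ b) → □¬□(a ∨ b)), 0
2. ¬□(a ∨ b), 0
3. ¬□¬□(a ∨ b), 0
4. ¬(a ∨ b), 1
5. ¬a, 1
6. ¬b, 1
7. □(a ∨ b), 2
Accessibility: 0R1, 0R2
The negation has an open branch (countermodel exists).

No, not valid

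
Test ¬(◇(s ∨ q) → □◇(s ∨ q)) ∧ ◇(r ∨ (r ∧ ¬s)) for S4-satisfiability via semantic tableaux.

1. ¬(◇(s ∨ q) → □◇(s ∨ q)) ∧ ◇(r ∨ (r ∧ ¬s)), 0
2. ¬(◇(s ∨ q) → □◇(s ∨ q)), 0   [∧-rule on 1]
3. ◇(r ∨ (r ∧ ¬s)), 0   [∧-rule on 1]
4. ◇(s ∨ q), 0   [¬→-rule on 2]
5. ¬□◇(s ∨ q), 0   [¬→-rule on 2]
6. r ∨ (r ∧ ¬s), 1   [◇-rule on 3: fresh world 1, 0R1]
7. r ∧ ¬s, 1   [∨-rule on 6 (branches; this branch)]
8. r, 1   [∧-rule on 7]
9. ¬s, 1   [∧-rule on 7]
10. s ∨ q, 2   [◇-rule on 4: fresh world 2, 0R2]
11. q, 2   [∨-rule on 10 (branches; this branch)]
12. ¬◇(s ∨ q), 3   [¬□-rule on 5: fresh world 3, 0R3]
13. ¬(s ∨ q), 3   [¬◇-rule on 12 via 3R3]
14. ¬s, 3   [¬∨-rule on 13]
15. ¬q, 3   [¬∨-rule on 13]
Accessibility: 0R0, 0R1, 0R2, 0R3, 1R1, 2R2, 3R3

Satisfiable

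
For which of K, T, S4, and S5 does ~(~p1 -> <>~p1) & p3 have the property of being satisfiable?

K

K-tableau for the formula:
1. ~(~p1 -> <>~p1) & p3, 0
2. ~(~p1 -> <>~p1), 0
3. p3, 0
4. ~p1, 0
5. ~<>~p1, 0
Complete open branch: satisfiable in K.
T-tableau for the formula:
1. ~(~p1 -> <>~p1) & p3, 0
2. ~(~p1 -> <>~p1), 0
3. p3, 0
4. ~p1, 0
5. ~<>~p1, 0
6. p1, 0
Accessibility: 0R0
Branch closes: p1 and ~p1 both at 0.
Every branch closes (one shown): unsatisfiable in T, hence also in S4, S5 (every S4/S5-frame is a T-frame).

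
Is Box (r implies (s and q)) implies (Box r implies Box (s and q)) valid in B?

Tableau for the negation not (Box (r implies (s and q)) implies (Box r implies Box (s and q))):
1. not (Box (r implies (s and q)) implies (Box r implies Box (s and q))), 0
2. Box (r implies (s and q)), 0
3. not (Box r implies Box (s and q)), 0
4. Box r, 0
5. not Box (s and q), 0
6. r implies (s and q), 0
7. r, 0
8. s and q, 0
9. s, 0
10. q, 0
11. not (s and q), 1
12. r implies (s and q), 1
13. r, 1
14. not q, 1
15. s and q, 1
16. s, 1
17. q, 1
Accessibility: 0R0, 0R1, 1R0, 1R1
Branch closes: q and not q both at 1.
Every branch of the negation's tableau closes; the branch above is one of them.

Yes, valid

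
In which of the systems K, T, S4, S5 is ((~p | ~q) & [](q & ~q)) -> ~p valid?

T-tableau for the negation ~(((~p | ~q) & [](q & ~q)) -> ~p):
1. ~(((~p | ~q) & [](q & ~q)) -> ~p), 0
2. (~p | ~q) & [](q & ~q), 0
3. p, 0
4. ~p | ~q, 0
5. [](q & ~q), 0
6. q & ~q, 0
7. q, 0
8. ~q, 0
Accessibility: 0R0
Branch closes: q and ~q both at 0.
Every branch closes (one shown): valid in T, hence also in S4, S5 (every theorem of T is a theorem of S4 and S5).
K-tableau for the negation ~(((~p | ~q) & [](q & ~q)) -> ~p):
1. ~(((~p | ~q) & [](q & ~q)) -> ~p), 0
2. (~p | ~q) & [](q & ~q), 0
3. p, 0
4. ~p | ~q, 0
5. [](q & ~q), 0
6. ~q, 0
Complete open branch: countermodel on a K-frame, so not valid in K.

T, S4, S5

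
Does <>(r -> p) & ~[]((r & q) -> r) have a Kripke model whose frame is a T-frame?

Unsatisfiable (every branch closes)

1. <>(r -> p) & ~[]((r & q) -> r), w0
2. <>(r -> p), w0   [&-rule on 1]
3. ~[]((r & q) -> r), w0   [&-rule on 1]
4. r -> p, w1   [<>-rule on 2: fresh world w1, w0Rw1]
5. p, w1   [->-rule on 4 (branches; this branch)]
6. ~((r & q) -> r), w2   [~[]-rule on 3: fresh world w2, w0Rw2]
7. r & q, w2   [~->-rule on 6]
8. ~r, w2   [~->-rule on 6]
9. r, w2   [&-rule on 7]
10. q, w2   [&-rule on 7]
Accessibility: w0Rw0, w0Rw1, w0Rw2, w1Rw1, w2Rw2
Branch closes: r and ~r both at w2.
Every branch closes; the branch above is one of them.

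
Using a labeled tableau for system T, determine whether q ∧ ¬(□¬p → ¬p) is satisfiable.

1. q ∧ ¬(□¬p → ¬p), u
2. q, u
3. ¬(□¬p → ¬p), u
4. □¬p, u
5. p, u
6. ¬p, u
Accessibility: uRu
Branch closes: p and ¬p both at u.
Every branch closes; the branch above is one of them.

Unsatisfiable (every branch closes)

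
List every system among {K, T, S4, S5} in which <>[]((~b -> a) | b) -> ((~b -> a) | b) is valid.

S4-tableau for the negation ~(<>[]((~b -> a) | b) -> ((~b -> a) | b)):
1. ~(<>[]((~b -> a) | b) -> ((~b -> a) | b)), w0
2. <>[]((~b -> a) | b), w0
3. ~((~b -> a) | b), w0
4. ~(~b -> a), w0
5. ~b, w0
6. ~a, w0
7. []((~b -> a) | b), w1
8. (~b -> a) | b, w1
9. b, w1
Accessibility: w0Rw0, w0Rw1, w1Rw1
Complete open branch: countermodel on an S4-frame, so not valid in S4, nor in K, T (the same frame is also a K-frame and a T-frame).
S5-tableau for the negation ~(<>[]((~b -> a) | b) -> ((~b -> a) | b)):
1. ~(<>[]((~b -> a) | b) -> ((~b -> a) | b)), w0
2. <>[]((~b -> a) | b), w0
3. ~((~b -> a) | b), w0
4. ~(~b -> a), w0
5. ~b, w0
6. ~a, w0
7. []((~b -> a) | b), w1
8. (~b -> a) | b, w0
9. (~b -> a) | b, w1
10. ~b -> a, w0
11. b, w1
12. a, w0
Accessibility: w0Rw0, w0Rw1, w1Rw0, w1Rw1
Branch closes: a and ~a both at w0.
Every branch closes (one shown): valid in S5.

S5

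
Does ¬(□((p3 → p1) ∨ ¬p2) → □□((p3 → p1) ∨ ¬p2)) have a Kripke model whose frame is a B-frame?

Satisfiable (open branch found)

1. ¬(□((p3 → p1) ∨ ¬p2) → □□((p3 → p1) ∨ ¬p2)), w0
2. □((p3 → p1) ∨ ¬p2), w0   [¬→-rule on 1]
3. ¬□□((p3 → p1) ∨ ¬p2), w0   [¬→-rule on 1]
4. (p3 → p1) ∨ ¬p2, w0   [□-rule on 2 via w0Rw0]
5. ¬p2, w0   [∨-rule on 4 (branches; this branch)]
6. ¬□((p3 → p1) ∨ ¬p2), w1   [¬□-rule on 3: fresh world w1, w0Rw1]
7. (p3 → p1) ∨ ¬p2, w1   [□-rule on 2 via w0Rw1]
8. ¬p2, w1   [∨-rule on 7 (branches; this branch)]
9. ¬((p3 → p1) ∨ ¬p2), w2   [¬□-rule on 6: fresh world w2, w1Rw2]
10. ¬(p3 → p1), w2   [¬∨-rule on 9]
11. p2, w2   [¬∨-rule on 9]
12. p3, w2   [¬→-rule on 10]
13. ¬p1, w2   [¬→-rule on 10]
Accessibility: w0Rw0, w0Rw1, w1Rw0, w1Rw1, w1Rw2, w2Rw1, w2Rw2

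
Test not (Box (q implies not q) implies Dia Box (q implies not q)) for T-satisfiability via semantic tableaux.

1. not (Box (q implies not q) implies Dia Box (q implies not q)), u
2. Box (q implies not q), u
3. not Dia Box (q implies not q), u
4. q implies not q, u
5. not Box (q implies not q), u
6. not q, u
7. not (q implies not q), v
8. q, v
9. q implies not q, v
10. not Box (q implies not q), v
11. not q, v
Accessibility: uRu, uRv, vRv
Branch closes: q and not q both at v.
All branches of the tableau close; one closing branch shown above.

No, unsatisfiable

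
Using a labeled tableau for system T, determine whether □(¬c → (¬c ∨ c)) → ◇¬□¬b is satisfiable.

1. □(¬c → (¬c ∨ c)) → ◇¬□¬b, w0
2. ◇¬□¬b, w0
3. ¬□¬b, w1
4. b, w2
Accessibility: w0Rw0, w0Rw1, w1Rw1, w1Rw2, w2Rw2

Satisfiable (open branch found)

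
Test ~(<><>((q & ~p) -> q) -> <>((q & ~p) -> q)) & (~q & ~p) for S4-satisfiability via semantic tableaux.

Unsatisfiable (every branch closes)

1. ~(<><>((q & ~p) -> q) -> <>((q & ~p) -> q)) & (~q & ~p), w0
2. ~(<><>((q & ~p) -> q) -> <>((q & ~p) -> q)), w0   [&-rule on 1]
3. ~q & ~p, w0   [&-rule on 1]
4. <><>((q & ~p) -> q), w0   [~->-rule on 2]
5. ~<>((q & ~p) -> q), w0   [~->-rule on 2]
6. ~q, w0   [&-rule on 3]
7. ~p, w0   [&-rule on 3]
8. ~((q & ~p) -> q), w0   [~<>-rule on 5 via w0Rw0]
9. q & ~p, w0   [~->-rule on 8]
10. q, w0   [&-rule on 9]
Accessibility: w0Rw0
Branch closes: q and ~q both at w0.
Every branch closes; the branch above is one of them.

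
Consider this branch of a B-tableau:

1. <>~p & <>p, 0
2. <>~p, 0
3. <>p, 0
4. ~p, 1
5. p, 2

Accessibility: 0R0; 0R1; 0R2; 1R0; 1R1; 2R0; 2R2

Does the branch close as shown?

Not closed

There is no literal clash: for every atom and world, at most one sign appears.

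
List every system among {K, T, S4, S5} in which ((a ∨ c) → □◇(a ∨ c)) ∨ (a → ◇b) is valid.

S5

S5-tableau for the negation ¬(((a ∨ c) → □◇(a ∨ c)) ∨ (a → ◇b)):
1. ¬(((a ∨ c) → □◇(a ∨ c)) ∨ (a → ◇b)), u
2. ¬((a ∨ c) → □◇(a ∨ c)), u
3. ¬(a → ◇b), u
4. a ∨ c, u
5. ¬□◇(a ∨ c), u
6. a, u
7. ¬◇b, u
8. ¬b, u
9. c, u
10. ¬◇(a ∨ c), v
11. ¬b, v
12. ¬(a ∨ c), u
13. ¬a, u
14. ¬c, u
Accessibility: uRu, uRv, vRu, vRv
Branch closes: a and ¬a both at u.
Every branch closes (one shown): valid in S5.
S4-tableau for the negation ¬(((a ∨ c) → □◇(a ∨ c)) ∨ (a → ◇b)):
1. ¬(((a ∨ c) → □◇(a ∨ c)) ∨ (a → ◇b)), u
2. ¬((a ∨ c) → □◇(a ∨ c)), u
3. ¬(a → ◇b), u
4. a ∨ c, u
5. ¬□◇(a ∨ c), u
6. a, u
7. ¬◇b, u
8. ¬b, u
9. c, u
10. ¬◇(a ∨ c), v
11. ¬b, v
12. ¬(a ∨ c), v
13. ¬a, v
14. ¬c, v
Accessibility: uRu, uRv, vRv
Complete open branch: countermodel on an S4-frame, so not valid in S4, nor in K, T (the same frame is also a K-frame and a T-frame).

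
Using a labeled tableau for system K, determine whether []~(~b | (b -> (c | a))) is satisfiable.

1. []~(~b | (b -> (c | a))), 0

Satisfiable (open branch found)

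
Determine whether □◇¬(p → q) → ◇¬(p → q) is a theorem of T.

Tableau for the negation ¬(□◇¬(p → q) → ◇¬(p → q)):
1. ¬(□◇¬(p → q) → ◇¬(p → q)), u
2. □◇¬(p → q), u
3. ¬◇¬(p → q), u
4. ◇¬(p → q), u
5. p → q, u
6. q, u
7. ¬(p → q), v
8. p, v
9. ¬q, v
10. ◇¬(p → q), v
11. p → q, v
12. q, v
Accessibility: uRu, uRv, vRv
Branch closes: q and ¬q both at v.
Every branch of the negation's tableau closes; the branch above is one of them.

Valid in T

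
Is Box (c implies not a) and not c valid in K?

Tableau for the negation not (Box (c implies not a) and not c):
1. not (Box (c implies not a) and not c), u
2. c, u   [neg-and-rule on 1 (branches; this branch)]
The negation has an open branch (countermodel exists).

No, not valid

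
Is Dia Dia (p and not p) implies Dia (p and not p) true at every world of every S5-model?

Tableau for the negation not (Dia Dia (p and not p) implies Dia (p and not p)):
1. not (Dia Dia (p and not p) implies Dia (p and not p)), 0
2. Dia Dia (p and not p), 0
3. not Dia (p and not p), 0
4. not (p and not p), 0
5. p, 0
6. Dia (p and not p), 1
7. not (p and not p), 1
8. p, 1
9. p and not p, 2
10. p, 2
11. not p, 2
Accessibility: 0R0, 0R1, 0R2, 1R0, 1R1, 1R2, 2R0, 2R1, 2R2
Branch closes: p and not p both at 2.
All branches of the negation close; one closing branch shown above.

Valid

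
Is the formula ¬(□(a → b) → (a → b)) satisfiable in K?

1. ¬(□(a → b) → (a → b)), u
2. □(a → b), u
3. ¬(a → b), u
4. a, u
5. ¬b, u

Satisfiable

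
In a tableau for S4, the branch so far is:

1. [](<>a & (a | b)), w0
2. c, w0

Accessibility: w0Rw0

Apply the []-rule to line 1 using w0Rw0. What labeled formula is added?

<>a & (a | b), w0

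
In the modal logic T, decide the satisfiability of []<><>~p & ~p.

1. []<><>~p & ~p, 0
2. []<><>~p, 0
3. ~p, 0
4. <><>~p, 0
5. <>~p, 1
6. <><>~p, 1
7. ~p, 2
8. <>~p, 3
9. ~p, 4
Accessibility: 0R0, 0R1, 1R1, 1R2, 1R3, 2R2, 3R3, 3R4, 4R4

Satisfiable (open branch found)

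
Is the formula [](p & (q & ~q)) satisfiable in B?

Unsatisfiable (every branch closes)

1. [](p & (q & ~q)), u
2. p & (q & ~q), u
3. p, u
4. q & ~q, u
5. q, u
6. ~q, u
Accessibility: uRu
Branch closes: q and ~q both at u.
Every branch closes; the branch above is one of them.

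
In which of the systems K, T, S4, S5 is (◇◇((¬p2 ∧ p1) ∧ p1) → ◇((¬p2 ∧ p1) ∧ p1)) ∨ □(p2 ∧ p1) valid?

S4, S5

S4-tableau for the negation ¬((◇◇((¬p2 ∧ p1) ∧ p1) → ◇((¬p2 ∧ p1) ∧ p1)) ∨ □(p2 ∧ p1)):
1. ¬((◇◇((¬p2 ∧ p1) ∧ p1) → ◇((¬p2 ∧ p1) ∧ p1)) ∨ □(p2 ∧ p1)), u
2. ¬(◇◇((¬p2 ∧ p1) ∧ p1) → ◇((¬p2 ∧ p1) ∧ p1)), u
3. ¬□(p2 ∧ p1), u
4. ◇◇((¬p2 ∧ p1) ∧ p1), u
5. ¬◇((¬p2 ∧ p1) ∧ p1), u
6. ¬((¬p2 ∧ p1) ∧ p1), u
7. ¬(¬p2 ∧ p1), u
8. ¬p1, u
9. ¬(p2 ∧ p1), v
10. ¬((¬p2 ∧ p1) ∧ p1), v
11. ¬p1, v
12. ¬(¬p2 ∧ p1), v
13. ◇((¬p2 ∧ p1) ∧ p1), w
14. ¬((¬p2 ∧ p1) ∧ p1), w
15. ¬(¬p2 ∧ p1), w
16. ¬p1, w
17. (¬p2 ∧ p1) ∧ p1, x
18. ¬p2 ∧ p1, x
19. p1, x
20. ¬p2, x
21. ¬((¬p2 ∧ p1) ∧ p1), x
22. ¬(¬p2 ∧ p1), x
23. ¬p1, x
Accessibility: uRu, uRv, uRw, uRx, vRv, wRw, wRx, xRx
Branch closes: p1 and ¬p1 both at x.
Every branch closes (one shown): valid in S4, hence also in S5 (every theorem of S4 is a theorem of S5).
T-tableau for the negation ¬((◇◇((¬p2 ∧ p1) ∧ p1) → ◇((¬p2 ∧ p1) ∧ p1)) ∨ □(p2 ∧ p1)):
1. ¬((◇◇((¬p2 ∧ p1) ∧ p1) → ◇((¬p2 ∧ p1) ∧ p1)) ∨ □(p2 ∧ p1)), u
2. ¬(◇◇((¬p2 ∧ p1) ∧ p1) → ◇((¬p2 ∧ p1) ∧ p1)), u
3. ¬□(p2 ∧ p1), u
4. ◇◇((¬p2 ∧ p1) ∧ p1), u
5. ¬◇((¬p2 ∧ p1) ∧ p1), u
6. ¬((¬p2 ∧ p1) ∧ p1), u
7. ¬p1, u
8. ¬(p2 ∧ p1), v
9. ¬((¬p2 ∧ p1) ∧ p1), v
10. ¬p1, v
11. ◇((¬p2 ∧ p1) ∧ p1), w
12. ¬((¬p2 ∧ p1) ∧ p1), w
13. ¬p1, w
14. (¬p2 ∧ p1) ∧ p1, x
15. ¬p2 ∧ p1, x
16. p1, x
17. ¬p2, x
Accessibility: uRu, uRv, uRw, vRv, wRw, wRx, xRx
Complete open branch: countermodel on a T-frame, so not valid in T, nor in K (the same frame is also a K-frame).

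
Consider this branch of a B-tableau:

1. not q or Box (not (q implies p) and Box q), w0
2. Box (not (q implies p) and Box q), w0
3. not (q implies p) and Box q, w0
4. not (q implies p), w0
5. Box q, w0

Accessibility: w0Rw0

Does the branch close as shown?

No atom appears with both signs at the same world.

Not closed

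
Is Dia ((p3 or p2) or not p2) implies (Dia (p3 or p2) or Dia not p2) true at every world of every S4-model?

Yes, valid

Tableau for the negation not (Dia ((p3 or p2) or not p2) implies (Dia (p3 or p2) or Dia not p2)):
1. not (Dia ((p3 or p2) or not p2) implies (Dia (p3 or p2) or Dia not p2)), u
2. Dia ((p3 or p2) or not p2), u
3. not (Dia (p3 or p2) or Dia not p2), u
4. not Dia (p3 or p2), u
5. not Dia not p2, u
6. not (p3 or p2), u
7. not p3, u
8. not p2, u
9. p2, u
Accessibility: uRu
Branch closes: p2 and not p2 both at u.
All branches of the negation close; one closing branch shown above.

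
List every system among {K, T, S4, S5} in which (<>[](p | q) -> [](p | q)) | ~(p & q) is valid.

S4-tableau for the negation ~((<>[](p | q) -> [](p | q)) | ~(p & q)):
1. ~((<>[](p | q) -> [](p | q)) | ~(p & q)), 0
2. ~(<>[](p | q) -> [](p | q)), 0   [~|-rule on 1]
3. p & q, 0   [~|-rule on 1]
4. <>[](p | q), 0   [~->-rule on 2]
5. ~[](p | q), 0   [~->-rule on 2]
6. p, 0   [&-rule on 3]
7. q, 0   [&-rule on 3]
8. [](p | q), 1   [<>-rule on 4: fresh world 1, 0R1]
9. p | q, 1   [[]-rule on 8 via 1R1]
10. q, 1   [|-rule on 9 (branches; this branch)]
11. ~(p | q), 2   [~[]-rule on 5: fresh world 2, 0R2]
12. ~p, 2   [~|-rule on 11]
13. ~q, 2   [~|-rule on 11]
Accessibility: 0R0, 0R1, 0R2, 1R1, 2R2
Complete open branch: countermodel on an S4-frame, so not valid in S4, nor in K, T (the same frame is also a K-frame and a T-frame).
S5-tableau for the negation ~((<>[](p | q) -> [](p | q)) | ~(p & q)):
1. ~((<>[](p | q) -> [](p | q)) | ~(p & q)), 0
2. ~(<>[](p | q) -> [](p | q)), 0   [~|-rule on 1]
3. p & q, 0   [~|-rule on 1]
4. <>[](p | q), 0   [~->-rule on 2]
5. ~[](p | q), 0   [~->-rule on 2]
6. p, 0   [&-rule on 3]
7. q, 0   [&-rule on 3]
8. [](p | q), 1   [<>-rule on 4: fresh world 1, 0R1]
9. p | q, 0   [[]-rule on 8 via 1R0]
10. p | q, 1   [[]-rule on 8 via 1R1]
11. q, 1   [|-rule on 10 (branches; this branch)]
12. ~(p | q), 2   [~[]-rule on 5: fresh world 2, 0R2]
13. ~p, 2   [~|-rule on 12]
14. ~q, 2   [~|-rule on 12]
15. p | q, 2   [[]-rule on 8 via 1R2]
16. q, 2   [|-rule on 15 (branches; this branch)]
Accessibility: 0R0, 0R1, 0R2, 1R0, 1R1, 1R2, 2R0, 2R1, 2R2
Branch closes: q and ~q both at 2.
Every branch closes (one shown): valid in S5.

S5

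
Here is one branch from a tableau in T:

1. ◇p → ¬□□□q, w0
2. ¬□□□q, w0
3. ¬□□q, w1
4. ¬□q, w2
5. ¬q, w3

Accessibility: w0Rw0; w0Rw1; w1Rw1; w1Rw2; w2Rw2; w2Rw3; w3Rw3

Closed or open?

Not closed

There is no literal clash: for every atom and world, at most one sign appears.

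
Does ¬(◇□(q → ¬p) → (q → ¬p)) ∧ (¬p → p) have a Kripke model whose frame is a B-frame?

No, unsatisfiable

1. ¬(◇□(q → ¬p) → (q → ¬p)) ∧ (¬p → p), u
2. ¬(◇□(q → ¬p) → (q → ¬p)), u
3. ¬p → p, u
4. ◇□(q → ¬p), u
5. ¬(q → ¬p), u
6. q, u
7. p, u
8. □(q → ¬p), v
9. q → ¬p, u
10. q → ¬p, v
11. ¬p, u
Accessibility: uRu, uRv, vRu, vRv
Branch closes: p and ¬p both at u.
All branches of the tableau close; one closing branch shown above.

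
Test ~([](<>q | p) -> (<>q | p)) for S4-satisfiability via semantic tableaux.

Unsatisfiable (every branch closes)

1. ~([](<>q | p) -> (<>q | p)), u
2. [](<>q | p), u
3. ~(<>q | p), u
4. ~<>q, u
5. ~p, u
6. <>q | p, u
7. ~q, u
8. <>q, u
9. q, v
10. <>q | p, v
11. ~q, v
Accessibility: uRu, uRv, vRv
Branch closes: q and ~q both at v.
All branches of the tableau close; one closing branch shown above.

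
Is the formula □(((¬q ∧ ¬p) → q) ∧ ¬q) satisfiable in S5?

1. □(((¬q ∧ ¬p) → q) ∧ ¬q), u
2. ((¬q ∧ ¬p) → q) ∧ ¬q, u
3. (¬q ∧ ¬p) → q, u
4. ¬q, u
5. ¬(¬q ∧ ¬p), u
6. p, u
Accessibility: uRu

Satisfiable (open branch found)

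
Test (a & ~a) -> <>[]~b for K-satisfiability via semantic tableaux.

Yes, satisfiable

1. (a & ~a) -> <>[]~b, u
2. <>[]~b, u
3. []~b, v
Accessibility: uRv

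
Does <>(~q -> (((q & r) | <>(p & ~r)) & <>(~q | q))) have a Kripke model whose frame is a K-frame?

Satisfiable (open branch found)

1. <>(~q -> (((q & r) | <>(p & ~r)) & <>(~q | q))), u
2. ~q -> (((q & r) | <>(p & ~r)) & <>(~q | q)), v
3. ((q & r) | <>(p & ~r)) & <>(~q | q), v
4. (q & r) | <>(p & ~r), v
5. <>(~q | q), v
6. <>(p & ~r), v
7. ~q | q, w
8. q, w
9. p & ~r, x
10. p, x
11. ~r, x
Accessibility: uRv, vRw, vRx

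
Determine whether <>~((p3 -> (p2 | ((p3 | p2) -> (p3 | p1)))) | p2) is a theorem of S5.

Not valid

Tableau for the negation ~<>~((p3 -> (p2 | ((p3 | p2) -> (p3 | p1)))) | p2):
1. ~<>~((p3 -> (p2 | ((p3 | p2) -> (p3 | p1)))) | p2), 0
2. (p3 -> (p2 | ((p3 | p2) -> (p3 | p1)))) | p2, 0   [~<>-rule on 1 via 0R0]
3. p2, 0   [|-rule on 2 (branches; this branch)]
Accessibility: 0R0
The negation has an open branch (countermodel exists).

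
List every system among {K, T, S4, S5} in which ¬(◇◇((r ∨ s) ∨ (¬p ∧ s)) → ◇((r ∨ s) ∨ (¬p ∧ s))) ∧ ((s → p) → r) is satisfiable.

K-tableau for the formula:
1. ¬(◇◇((r ∨ s) ∨ (¬p ∧ s)) → ◇((r ∨ s) ∨ (¬p ∧ s))) ∧ ((s → p) → r), w0
2. ¬(◇◇((r ∨ s) ∨ (¬p ∧ s)) → ◇((r ∨ s) ∨ (¬p ∧ s))), w0
3. (s → p) → r, w0
4. ◇◇((r ∨ s) ∨ (¬p ∧ s)), w0
5. ¬◇((r ∨ s) ∨ (¬p ∧ s)), w0
6. r, w0
7. ◇((r ∨ s) ∨ (¬p ∧ s)), w1
8. ¬((r ∨ s) ∨ (¬p ∧ s)), w1
9. ¬(r ∨ s), w1
10. ¬(¬p ∧ s), w1
11. ¬r, w1
12. ¬s, w1
13. (r ∨ s) ∨ (¬p ∧ s), w2
14. ¬p ∧ s, w2
15. ¬p, w2
16. s, w2
Accessibility: w0Rw1, w1Rw2
Complete open branch: satisfiable in K.
T-tableau for the formula:
1. ¬(◇◇((r ∨ s) ∨ (¬p ∧ s)) → ◇((r ∨ s) ∨ (¬p ∧ s))) ∧ ((s → p) → r), w0
2. ¬(◇◇((r ∨ s) ∨ (¬p ∧ s)) → ◇((r ∨ s) ∨ (¬p ∧ s))), w0
3. (s → p) → r, w0
4. ◇◇((r ∨ s) ∨ (¬p ∧ s)), w0
5. ¬◇((r ∨ s) ∨ (¬p ∧ s)), w0
6. ¬((r ∨ s) ∨ (¬p ∧ s)), w0
7. ¬(r ∨ s), w0
8. ¬(¬p ∧ s), w0
9. ¬r, w0
10. ¬s, w0
11. ¬(s → p), w0
12. s, w0
13. ¬p, w0
Accessibility: w0Rw0
Branch closes: s and ¬s both at w0.
Every branch closes (one shown): unsatisfiable in T, hence also in S4, S5 (every S4/S5-frame is a T-frame).

K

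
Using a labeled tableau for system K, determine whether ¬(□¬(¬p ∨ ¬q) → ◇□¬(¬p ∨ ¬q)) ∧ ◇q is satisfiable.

1. ¬(□¬(¬p ∨ ¬q) → ◇□¬(¬p ∨ ¬q)) ∧ ◇q, 0
2. ¬(□¬(¬p ∨ ¬q) → ◇□¬(¬p ∨ ¬q)), 0   [∧-rule on 1]
3. ◇q, 0   [∧-rule on 1]
4. □¬(¬p ∨ ¬q), 0   [¬→-rule on 2]
5. ¬◇□¬(¬p ∨ ¬q), 0   [¬→-rule on 2]
6. q, 1   [◇-rule on 3: fresh world 1, 0R1]
7. ¬(¬p ∨ ¬q), 1   [□-rule on 4 via 0R1]
8. p, 1   [¬∨-rule on 7]
9. ¬□¬(¬p ∨ ¬q), 1   [¬◇-rule on 5 via 0R1]
10. ¬p ∨ ¬q, 2   [¬□-rule on 9: fresh world 2, 1R2]
11. ¬q, 2   [∨-rule on 10 (branches; this branch)]
Accessibility: 0R1, 1R2

Yes, satisfiable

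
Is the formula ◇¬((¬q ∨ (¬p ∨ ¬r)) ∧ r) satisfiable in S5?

1. ◇¬((¬q ∨ (¬p ∨ ¬r)) ∧ r), u
2. ¬((¬q ∨ (¬p ∨ ¬r)) ∧ r), v   [◇-rule on 1: fresh world v, uRv]
3. ¬r, v   [¬∧-rule on 2 (branches; this branch)]
Accessibility: uRu, uRv, vRu, vRv

Satisfiable (open branch found)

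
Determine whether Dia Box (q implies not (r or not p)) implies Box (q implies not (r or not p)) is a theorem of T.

Tableau for the negation not (Dia Box (q implies not (r or not p)) implies Box (q implies not (r or not p))):
1. not (Dia Box (q implies not (r or not p)) implies Box (q implies not (r or not p))), w0
2. Dia Box (q implies not (r or not p)), w0   [neg-implies-rule on 1]
3. not Box (q implies not (r or not p)), w0   [neg-implies-rule on 1]
4. Box (q implies not (r or not p)), w1   [Dia-rule on 2: fresh world w1, w0Rw1]
5. q implies not (r or not p), w1   [Box-rule on 4 via w1Rw1]
6. not (r or not p), w1   [implies-rule on 5 (branches; this branch)]
7. not r, w1   [neg-or-rule on 6]
8. p, w1   [neg-or-rule on 6]
9. not (q implies not (r or not p)), w2   [neg-Box-rule on 3: fresh world w2, w0Rw2]
10. q, w2   [neg-implies-rule on 9]
11. r or not p, w2   [neg-implies-rule on 9]
12. not p, w2   [or-rule on 11 (branches; this branch)]
Accessibility: w0Rw0, w0Rw1, w0Rw2, w1Rw1, w2Rw2
The negation has an open branch (countermodel exists).

Not valid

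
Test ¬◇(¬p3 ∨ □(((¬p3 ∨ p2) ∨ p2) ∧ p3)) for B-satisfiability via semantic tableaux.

Yes, satisfiable

1. ¬◇(¬p3 ∨ □(((¬p3 ∨ p2) ∨ p2) ∧ p3)), 0
2. ¬(¬p3 ∨ □(((¬p3 ∨ p2) ∨ p2) ∧ p3)), 0
3. p3, 0
4. ¬□(((¬p3 ∨ p2) ∨ p2) ∧ p3), 0
5. ¬(((¬p3 ∨ p2) ∨ p2) ∧ p3), 1
6. ¬(¬p3 ∨ □(((¬p3 ∨ p2) ∨ p2) ∧ p3)), 1
7. p3, 1
8. ¬□(((¬p3 ∨ p2) ∨ p2) ∧ p3), 1
9. ¬((¬p3 ∨ p2) ∨ p2), 1
10. ¬(¬p3 ∨ p2), 1
11. ¬p2, 1
12. ¬(((¬p3 ∨ p2) ∨ p2) ∧ p3), 2
13. ¬p3, 2
Accessibility: 0R0, 0R1, 1R0, 1R1, 1R2, 2R1, 2R2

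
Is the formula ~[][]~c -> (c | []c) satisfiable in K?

1. ~[][]~c -> (c | []c), u
2. c | []c, u   [->-rule on 1 (branches; this branch)]
3. []c, u   [|-rule on 2 (branches; this branch)]

Satisfiable (open branch found)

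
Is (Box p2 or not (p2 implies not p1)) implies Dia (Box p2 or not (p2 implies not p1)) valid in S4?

Tableau for the negation not ((Box p2 or not (p2 implies not p1)) implies Dia (Box p2 or not (p2 implies not p1))):
1. not ((Box p2 or not (p2 implies not p1)) implies Dia (Box p2 or not (p2 implies not p1))), u
2. Box p2 or not (p2 implies not p1), u
3. not Dia (Box p2 or not (p2 implies not p1)), u
4. not (Box p2 or not (p2 implies not p1)), u
5. not Box p2, u
6. p2 implies not p1, u
7. Box p2, u
8. p2, u
9. not p1, u
10. not p2, v
11. not (Box p2 or not (p2 implies not p1)), v
12. not Box p2, v
13. p2 implies not p1, v
14. p2, v
Accessibility: uRu, uRv, vRv
Branch closes: p2 and not p2 both at v.
Every branch of the negation's tableau closes; the branch above is one of them.

Yes, valid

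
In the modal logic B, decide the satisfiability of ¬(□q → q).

1. ¬(□q → q), 0
2. □q, 0   [¬→-rule on 1]
3. ¬q, 0   [¬→-rule on 1]
4. q, 0   [□-rule on 2 via 0R0]
Accessibility: 0R0
Branch closes: q and ¬q both at 0.
All branches of the tableau close; one closing branch shown above.

Unsatisfiable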